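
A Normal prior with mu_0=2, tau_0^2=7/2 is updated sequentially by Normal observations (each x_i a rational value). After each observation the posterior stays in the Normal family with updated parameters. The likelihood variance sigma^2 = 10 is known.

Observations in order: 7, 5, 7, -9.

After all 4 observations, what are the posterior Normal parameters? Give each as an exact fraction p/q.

obs 1: x=7 → posterior Normal(89/27, 70/27)
obs 2: x=5 → posterior Normal(62/17, 35/17)
obs 3: x=7 → posterior Normal(173/41, 70/41)
obs 4: x=-9 → posterior Normal(55/24, 35/24)

mu_0=55/24, tau_0^2=35/24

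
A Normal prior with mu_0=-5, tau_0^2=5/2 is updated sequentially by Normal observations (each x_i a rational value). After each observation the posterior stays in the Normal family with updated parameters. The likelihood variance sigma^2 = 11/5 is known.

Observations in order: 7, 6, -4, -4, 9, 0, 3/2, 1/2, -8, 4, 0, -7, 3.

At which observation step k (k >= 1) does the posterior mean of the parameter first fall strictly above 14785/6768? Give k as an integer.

obs 1: x=7 → posterior Normal(65/47, 55/47)
obs 2: x=6 → posterior Normal(215/72, 55/72)
obs 3: x=-4 → posterior Normal(115/97, 55/97)
obs 4: x=-4 → posterior Normal(15/122, 55/122)
obs 5: x=9 → posterior Normal(80/49, 55/147)
obs 6: x=0 → posterior Normal(60/43, 55/172)
obs 7: x=3/2 → posterior Normal(555/394, 55/197)
obs 8: x=1/2 → posterior Normal(145/111, 55/222)
obs 9: x=-8 → posterior Normal(90/247, 55/247)
obs 10: x=4 → posterior Normal(95/136, 55/272)
obs 11: x=0 → posterior Normal(190/297, 5/27)
obs 12: x=-7 → posterior Normal(15/322, 55/322)
obs 13: x=3 → posterior Normal(90/347, 55/347)

k = 2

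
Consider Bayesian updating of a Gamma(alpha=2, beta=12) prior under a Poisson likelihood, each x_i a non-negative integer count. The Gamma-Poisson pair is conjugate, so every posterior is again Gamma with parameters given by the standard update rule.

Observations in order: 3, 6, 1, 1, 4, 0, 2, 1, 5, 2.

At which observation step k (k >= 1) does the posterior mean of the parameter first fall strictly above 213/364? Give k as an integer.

obs 1: x=3 → posterior Gamma(5, 13)
obs 2: x=6 → posterior Gamma(11, 14)
obs 3: x=1 → posterior Gamma(12, 15)
obs 4: x=1 → posterior Gamma(13, 16)
obs 5: x=4 → posterior Gamma(17, 17)
obs 6: x=0 → posterior Gamma(17, 18)
obs 7: x=2 → posterior Gamma(19, 19)
obs 8: x=1 → posterior Gamma(20, 20)
obs 9: x=5 → posterior Gamma(25, 21)
obs 10: x=2 → posterior Gamma(27, 22)

k = 2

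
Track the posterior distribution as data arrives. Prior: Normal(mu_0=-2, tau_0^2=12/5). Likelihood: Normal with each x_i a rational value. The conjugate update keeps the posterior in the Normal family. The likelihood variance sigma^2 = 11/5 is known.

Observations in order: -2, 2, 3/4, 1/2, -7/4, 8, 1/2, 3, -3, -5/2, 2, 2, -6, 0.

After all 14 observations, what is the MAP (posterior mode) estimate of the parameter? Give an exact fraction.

obs 1: x=-2 → posterior Normal(-2, 132/115)
obs 2: x=2 → posterior Normal(-22/35, 132/175)
obs 3: x=3/4 → posterior Normal(-13/47, 132/235)
obs 4: x=1/2 → posterior Normal(-7/59, 132/295)
obs 5: x=-7/4 → posterior Normal(-28/71, 132/355)
obs 6: x=8 → posterior Normal(68/83, 132/415)
obs 7: x=1/2 → posterior Normal(74/95, 132/475)
obs 8: x=3 → posterior Normal(110/107, 132/535)
obs 9: x=-3 → posterior Normal(74/119, 132/595)
obs 10: x=-5/2 → posterior Normal(44/131, 132/655)
obs 11: x=2 → posterior Normal(68/143, 12/65)
obs 12: x=2 → posterior Normal(92/155, 132/775)
obs 13: x=-6 → posterior Normal(20/167, 132/835)
obs 14: x=0 → posterior Normal(20/179, 132/895)

20/179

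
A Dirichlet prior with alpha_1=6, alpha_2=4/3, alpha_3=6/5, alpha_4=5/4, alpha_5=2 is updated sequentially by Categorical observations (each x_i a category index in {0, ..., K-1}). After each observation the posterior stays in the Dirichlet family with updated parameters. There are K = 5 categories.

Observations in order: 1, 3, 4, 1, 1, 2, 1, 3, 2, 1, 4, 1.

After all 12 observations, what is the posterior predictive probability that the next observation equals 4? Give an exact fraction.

240/1427

obs 1: x=1 → posterior Dirichlet(6, 7/3, 6/5, 5/4, 2)
obs 2: x=3 → posterior Dirichlet(6, 7/3, 6/5, 9/4, 2)
obs 3: x=4 → posterior Dirichlet(6, 7/3, 6/5, 9/4, 3)
obs 4: x=1 → posterior Dirichlet(6, 10/3, 6/5, 9/4, 3)
obs 5: x=1 → posterior Dirichlet(6, 13/3, 6/5, 9/4, 3)
obs 6: x=2 → posterior Dirichlet(6, 13/3, 11/5, 9/4, 3)
obs 7: x=1 → posterior Dirichlet(6, 16/3, 11/5, 9/4, 3)
obs 8: x=3 → posterior Dirichlet(6, 16/3, 11/5, 13/4, 3)
obs 9: x=2 → posterior Dirichlet(6, 16/3, 16/5, 13/4, 3)
obs 10: x=1 → posterior Dirichlet(6, 19/3, 16/5, 13/4, 3)
obs 11: x=4 → posterior Dirichlet(6, 19/3, 16/5, 13/4, 4)
obs 12: x=1 → posterior Dirichlet(6, 22/3, 16/5, 13/4, 4)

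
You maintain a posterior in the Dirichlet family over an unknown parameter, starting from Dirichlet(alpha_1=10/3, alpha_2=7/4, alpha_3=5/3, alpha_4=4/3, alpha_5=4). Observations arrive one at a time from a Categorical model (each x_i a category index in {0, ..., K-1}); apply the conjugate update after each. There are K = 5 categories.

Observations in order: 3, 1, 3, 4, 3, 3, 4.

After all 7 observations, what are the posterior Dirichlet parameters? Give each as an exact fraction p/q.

obs 1: x=3 → posterior Dirichlet(10/3, 7/4, 5/3, 7/3, 4)
obs 2: x=1 → posterior Dirichlet(10/3, 11/4, 5/3, 7/3, 4)
obs 3: x=3 → posterior Dirichlet(10/3, 11/4, 5/3, 10/3, 4)
obs 4: x=4 → posterior Dirichlet(10/3, 11/4, 5/3, 10/3, 5)
obs 5: x=3 → posterior Dirichlet(10/3, 11/4, 5/3, 13/3, 5)
obs 6: x=3 → posterior Dirichlet(10/3, 11/4, 5/3, 16/3, 5)
obs 7: x=4 → posterior Dirichlet(10/3, 11/4, 5/3, 16/3, 6)

alpha_1=10/3, alpha_2=11/4, alpha_3=5/3, alpha_4=16/3, alpha_5=6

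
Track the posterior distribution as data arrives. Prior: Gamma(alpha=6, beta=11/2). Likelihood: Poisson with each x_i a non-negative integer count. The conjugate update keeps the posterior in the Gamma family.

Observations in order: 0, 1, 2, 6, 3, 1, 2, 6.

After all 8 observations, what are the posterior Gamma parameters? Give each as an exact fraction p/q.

alpha=27, beta=27/2

obs 1: x=0 → posterior Gamma(6, 13/2)
obs 2: x=1 → posterior Gamma(7, 15/2)
obs 3: x=2 → posterior Gamma(9, 17/2)
obs 4: x=6 → posterior Gamma(15, 19/2)
obs 5: x=3 → posterior Gamma(18, 21/2)
obs 6: x=1 → posterior Gamma(19, 23/2)
obs 7: x=2 → posterior Gamma(21, 25/2)
obs 8: x=6 → posterior Gamma(27, 27/2)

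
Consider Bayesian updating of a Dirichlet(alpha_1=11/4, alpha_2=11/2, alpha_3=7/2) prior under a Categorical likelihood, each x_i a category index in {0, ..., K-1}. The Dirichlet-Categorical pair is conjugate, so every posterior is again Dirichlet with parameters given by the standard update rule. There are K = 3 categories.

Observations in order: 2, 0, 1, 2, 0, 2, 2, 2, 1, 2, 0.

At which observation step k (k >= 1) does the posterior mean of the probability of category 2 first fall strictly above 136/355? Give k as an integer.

k = 7

obs 1: x=2 → posterior Dirichlet(11/4, 11/2, 9/2)
obs 2: x=0 → posterior Dirichlet(15/4, 11/2, 9/2)
obs 3: x=1 → posterior Dirichlet(15/4, 13/2, 9/2)
obs 4: x=2 → posterior Dirichlet(15/4, 13/2, 11/2)
obs 5: x=0 → posterior Dirichlet(19/4, 13/2, 11/2)
obs 6: x=2 → posterior Dirichlet(19/4, 13/2, 13/2)
obs 7: x=2 → posterior Dirichlet(19/4, 13/2, 15/2)
obs 8: x=2 → posterior Dirichlet(19/4, 13/2, 17/2)
obs 9: x=1 → posterior Dirichlet(19/4, 15/2, 17/2)
obs 10: x=2 → posterior Dirichlet(19/4, 15/2, 19/2)
obs 11: x=0 → posterior Dirichlet(23/4, 15/2, 19/2)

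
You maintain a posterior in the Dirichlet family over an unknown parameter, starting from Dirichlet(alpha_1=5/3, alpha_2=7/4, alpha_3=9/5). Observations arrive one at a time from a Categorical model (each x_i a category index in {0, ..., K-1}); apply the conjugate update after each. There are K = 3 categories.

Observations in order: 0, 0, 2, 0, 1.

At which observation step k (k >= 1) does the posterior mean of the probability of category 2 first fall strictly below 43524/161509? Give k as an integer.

obs 1: x=0 → posterior Dirichlet(8/3, 7/4, 9/5)
obs 2: x=0 → posterior Dirichlet(11/3, 7/4, 9/5)
obs 3: x=2 → posterior Dirichlet(11/3, 7/4, 14/5)
obs 4: x=0 → posterior Dirichlet(14/3, 7/4, 14/5)
obs 5: x=1 → posterior Dirichlet(14/3, 11/4, 14/5)

k = 2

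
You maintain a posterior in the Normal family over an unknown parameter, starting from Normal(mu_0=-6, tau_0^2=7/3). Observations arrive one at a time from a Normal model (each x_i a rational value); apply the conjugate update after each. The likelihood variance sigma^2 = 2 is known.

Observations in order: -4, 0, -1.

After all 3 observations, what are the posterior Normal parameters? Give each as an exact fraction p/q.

mu_0=-71/27, tau_0^2=14/27

obs 1: x=-4 → posterior Normal(-64/13, 14/13)
obs 2: x=0 → posterior Normal(-16/5, 7/10)
obs 3: x=-1 → posterior Normal(-71/27, 14/27)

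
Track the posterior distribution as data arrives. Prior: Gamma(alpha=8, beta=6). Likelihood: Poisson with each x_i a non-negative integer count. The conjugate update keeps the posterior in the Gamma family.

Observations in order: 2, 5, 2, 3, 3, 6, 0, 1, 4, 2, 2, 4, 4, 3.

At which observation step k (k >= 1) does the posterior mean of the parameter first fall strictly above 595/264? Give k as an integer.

k = 6

obs 1: x=2 → posterior Gamma(10, 7)
obs 2: x=5 → posterior Gamma(15, 8)
obs 3: x=2 → posterior Gamma(17, 9)
obs 4: x=3 → posterior Gamma(20, 10)
obs 5: x=3 → posterior Gamma(23, 11)
obs 6: x=6 → posterior Gamma(29, 12)
obs 7: x=0 → posterior Gamma(29, 13)
obs 8: x=1 → posterior Gamma(30, 14)
obs 9: x=4 → posterior Gamma(34, 15)
obs 10: x=2 → posterior Gamma(36, 16)
obs 11: x=2 → posterior Gamma(38, 17)
obs 12: x=4 → posterior Gamma(42, 18)
obs 13: x=4 → posterior Gamma(46, 19)
obs 14: x=3 → posterior Gamma(49, 20)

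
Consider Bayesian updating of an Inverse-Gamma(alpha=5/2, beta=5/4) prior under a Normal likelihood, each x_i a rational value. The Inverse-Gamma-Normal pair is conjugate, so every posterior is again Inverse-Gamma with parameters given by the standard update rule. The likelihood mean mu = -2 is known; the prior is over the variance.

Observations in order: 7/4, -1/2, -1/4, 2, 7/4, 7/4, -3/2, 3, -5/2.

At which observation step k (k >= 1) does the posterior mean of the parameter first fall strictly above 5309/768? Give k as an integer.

obs 1: x=7/4 → posterior Inverse-Gamma(3, 265/32)
obs 2: x=-1/2 → posterior Inverse-Gamma(7/2, 301/32)
obs 3: x=-1/4 → posterior Inverse-Gamma(4, 175/16)
obs 4: x=2 → posterior Inverse-Gamma(9/2, 303/16)
obs 5: x=7/4 → posterior Inverse-Gamma(5, 831/32)
obs 6: x=7/4 → posterior Inverse-Gamma(11/2, 33)
obs 7: x=-3/2 → posterior Inverse-Gamma(6, 265/8)
obs 8: x=3 → posterior Inverse-Gamma(13/2, 365/8)
obs 9: x=-5/2 → posterior Inverse-Gamma(7, 183/4)

k = 6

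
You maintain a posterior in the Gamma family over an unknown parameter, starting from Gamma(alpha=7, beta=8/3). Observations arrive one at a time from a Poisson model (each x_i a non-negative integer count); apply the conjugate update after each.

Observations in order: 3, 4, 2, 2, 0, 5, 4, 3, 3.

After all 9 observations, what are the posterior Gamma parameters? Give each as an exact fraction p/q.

alpha=33, beta=35/3

obs 1: x=3 → posterior Gamma(10, 11/3)
obs 2: x=4 → posterior Gamma(14, 14/3)
obs 3: x=2 → posterior Gamma(16, 17/3)
obs 4: x=2 → posterior Gamma(18, 20/3)
obs 5: x=0 → posterior Gamma(18, 23/3)
obs 6: x=5 → posterior Gamma(23, 26/3)
obs 7: x=4 → posterior Gamma(27, 29/3)
obs 8: x=3 → posterior Gamma(30, 32/3)
obs 9: x=3 → posterior Gamma(33, 35/3)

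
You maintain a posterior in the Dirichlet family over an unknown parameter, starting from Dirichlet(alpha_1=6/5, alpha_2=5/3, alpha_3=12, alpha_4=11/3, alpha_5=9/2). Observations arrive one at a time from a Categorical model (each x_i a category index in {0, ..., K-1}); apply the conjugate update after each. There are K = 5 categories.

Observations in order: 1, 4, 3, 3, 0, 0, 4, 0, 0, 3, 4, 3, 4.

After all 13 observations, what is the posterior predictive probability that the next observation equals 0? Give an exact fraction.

obs 1: x=1 → posterior Dirichlet(6/5, 8/3, 12, 11/3, 9/2)
obs 2: x=4 → posterior Dirichlet(6/5, 8/3, 12, 11/3, 11/2)
obs 3: x=3 → posterior Dirichlet(6/5, 8/3, 12, 14/3, 11/2)
obs 4: x=3 → posterior Dirichlet(6/5, 8/3, 12, 17/3, 11/2)
obs 5: x=0 → posterior Dirichlet(11/5, 8/3, 12, 17/3, 11/2)
obs 6: x=0 → posterior Dirichlet(16/5, 8/3, 12, 17/3, 11/2)
obs 7: x=4 → posterior Dirichlet(16/5, 8/3, 12, 17/3, 13/2)
obs 8: x=0 → posterior Dirichlet(21/5, 8/3, 12, 17/3, 13/2)
obs 9: x=0 → posterior Dirichlet(26/5, 8/3, 12, 17/3, 13/2)
obs 10: x=3 → posterior Dirichlet(26/5, 8/3, 12, 20/3, 13/2)
obs 11: x=4 → posterior Dirichlet(26/5, 8/3, 12, 20/3, 15/2)
obs 12: x=3 → posterior Dirichlet(26/5, 8/3, 12, 23/3, 15/2)
obs 13: x=4 → posterior Dirichlet(26/5, 8/3, 12, 23/3, 17/2)

156/1081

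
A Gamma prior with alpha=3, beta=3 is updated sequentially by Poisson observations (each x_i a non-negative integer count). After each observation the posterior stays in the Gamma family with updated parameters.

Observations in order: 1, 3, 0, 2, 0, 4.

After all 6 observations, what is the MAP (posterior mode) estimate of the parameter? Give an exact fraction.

4/3

obs 1: x=1 → posterior Gamma(4, 4)
obs 2: x=3 → posterior Gamma(7, 5)
obs 3: x=0 → posterior Gamma(7, 6)
obs 4: x=2 → posterior Gamma(9, 7)
obs 5: x=0 → posterior Gamma(9, 8)
obs 6: x=4 → posterior Gamma(13, 9)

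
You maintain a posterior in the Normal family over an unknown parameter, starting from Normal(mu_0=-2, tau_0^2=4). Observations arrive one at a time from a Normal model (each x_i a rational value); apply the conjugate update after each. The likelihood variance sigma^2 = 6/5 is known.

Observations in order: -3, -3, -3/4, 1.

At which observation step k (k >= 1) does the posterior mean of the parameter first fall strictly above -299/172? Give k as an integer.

k = 4

obs 1: x=-3 → posterior Normal(-36/13, 12/13)
obs 2: x=-3 → posterior Normal(-66/23, 12/23)
obs 3: x=-3/4 → posterior Normal(-49/22, 4/11)
obs 4: x=1 → posterior Normal(-127/86, 12/43)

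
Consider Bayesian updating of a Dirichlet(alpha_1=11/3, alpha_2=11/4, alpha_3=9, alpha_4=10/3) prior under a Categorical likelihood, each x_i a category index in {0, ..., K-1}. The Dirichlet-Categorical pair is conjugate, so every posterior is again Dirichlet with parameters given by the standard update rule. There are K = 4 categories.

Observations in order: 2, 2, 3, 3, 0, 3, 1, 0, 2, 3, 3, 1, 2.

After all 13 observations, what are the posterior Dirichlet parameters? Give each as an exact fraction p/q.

alpha_1=17/3, alpha_2=19/4, alpha_3=13, alpha_4=25/3

obs 1: x=2 → posterior Dirichlet(11/3, 11/4, 10, 10/3)
obs 2: x=2 → posterior Dirichlet(11/3, 11/4, 11, 10/3)
obs 3: x=3 → posterior Dirichlet(11/3, 11/4, 11, 13/3)
obs 4: x=3 → posterior Dirichlet(11/3, 11/4, 11, 16/3)
obs 5: x=0 → posterior Dirichlet(14/3, 11/4, 11, 16/3)
obs 6: x=3 → posterior Dirichlet(14/3, 11/4, 11, 19/3)
obs 7: x=1 → posterior Dirichlet(14/3, 15/4, 11, 19/3)
obs 8: x=0 → posterior Dirichlet(17/3, 15/4, 11, 19/3)
obs 9: x=2 → posterior Dirichlet(17/3, 15/4, 12, 19/3)
obs 10: x=3 → posterior Dirichlet(17/3, 15/4, 12, 22/3)
obs 11: x=3 → posterior Dirichlet(17/3, 15/4, 12, 25/3)
obs 12: x=1 → posterior Dirichlet(17/3, 19/4, 12, 25/3)
obs 13: x=2 → posterior Dirichlet(17/3, 19/4, 13, 25/3)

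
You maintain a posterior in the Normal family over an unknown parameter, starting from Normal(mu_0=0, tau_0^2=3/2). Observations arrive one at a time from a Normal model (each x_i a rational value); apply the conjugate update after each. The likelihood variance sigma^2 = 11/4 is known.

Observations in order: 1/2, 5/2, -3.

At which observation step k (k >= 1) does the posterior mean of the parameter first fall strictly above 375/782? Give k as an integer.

k = 2

obs 1: x=1/2 → posterior Normal(3/17, 33/34)
obs 2: x=5/2 → posterior Normal(18/23, 33/46)
obs 3: x=-3 → posterior Normal(0, 33/58)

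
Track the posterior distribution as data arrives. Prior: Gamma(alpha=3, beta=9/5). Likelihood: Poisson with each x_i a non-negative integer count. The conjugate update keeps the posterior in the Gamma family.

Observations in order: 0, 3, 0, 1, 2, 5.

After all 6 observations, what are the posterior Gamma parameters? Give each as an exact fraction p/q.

alpha=14, beta=39/5

obs 1: x=0 → posterior Gamma(3, 14/5)
obs 2: x=3 → posterior Gamma(6, 19/5)
obs 3: x=0 → posterior Gamma(6, 24/5)
obs 4: x=1 → posterior Gamma(7, 29/5)
obs 5: x=2 → posterior Gamma(9, 34/5)
obs 6: x=5 → posterior Gamma(14, 39/5)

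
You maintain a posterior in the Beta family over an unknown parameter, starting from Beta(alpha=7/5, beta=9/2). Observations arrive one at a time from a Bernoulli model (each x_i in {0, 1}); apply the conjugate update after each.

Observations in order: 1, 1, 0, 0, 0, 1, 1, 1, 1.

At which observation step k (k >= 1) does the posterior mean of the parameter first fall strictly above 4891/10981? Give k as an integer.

obs 1: x=1 → posterior Beta(12/5, 9/2)
obs 2: x=1 → posterior Beta(17/5, 9/2)
obs 3: x=0 → posterior Beta(17/5, 11/2)
obs 4: x=0 → posterior Beta(17/5, 13/2)
obs 5: x=0 → posterior Beta(17/5, 15/2)
obs 6: x=1 → posterior Beta(22/5, 15/2)
obs 7: x=1 → posterior Beta(27/5, 15/2)
obs 8: x=1 → posterior Beta(32/5, 15/2)
obs 9: x=1 → posterior Beta(37/5, 15/2)

k = 8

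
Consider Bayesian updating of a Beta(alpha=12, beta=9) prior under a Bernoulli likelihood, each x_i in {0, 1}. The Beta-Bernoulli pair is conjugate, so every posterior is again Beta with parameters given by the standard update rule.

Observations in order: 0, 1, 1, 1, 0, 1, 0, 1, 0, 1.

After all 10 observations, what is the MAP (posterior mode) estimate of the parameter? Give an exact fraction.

obs 1: x=0 → posterior Beta(12, 10)
obs 2: x=1 → posterior Beta(13, 10)
obs 3: x=1 → posterior Beta(14, 10)
obs 4: x=1 → posterior Beta(15, 10)
obs 5: x=0 → posterior Beta(15, 11)
obs 6: x=1 → posterior Beta(16, 11)
obs 7: x=0 → posterior Beta(16, 12)
obs 8: x=1 → posterior Beta(17, 12)
obs 9: x=0 → posterior Beta(17, 13)
obs 10: x=1 → posterior Beta(18, 13)

17/29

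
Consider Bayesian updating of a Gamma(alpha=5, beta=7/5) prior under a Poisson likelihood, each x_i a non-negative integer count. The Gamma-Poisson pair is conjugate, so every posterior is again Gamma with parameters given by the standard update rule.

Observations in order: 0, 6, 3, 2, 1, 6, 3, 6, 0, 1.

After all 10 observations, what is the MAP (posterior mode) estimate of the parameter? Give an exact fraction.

obs 1: x=0 → posterior Gamma(5, 12/5)
obs 2: x=6 → posterior Gamma(11, 17/5)
obs 3: x=3 → posterior Gamma(14, 22/5)
obs 4: x=2 → posterior Gamma(16, 27/5)
obs 5: x=1 → posterior Gamma(17, 32/5)
obs 6: x=6 → posterior Gamma(23, 37/5)
obs 7: x=3 → posterior Gamma(26, 42/5)
obs 8: x=6 → posterior Gamma(32, 47/5)
obs 9: x=0 → posterior Gamma(32, 52/5)
obs 10: x=1 → posterior Gamma(33, 57/5)

160/57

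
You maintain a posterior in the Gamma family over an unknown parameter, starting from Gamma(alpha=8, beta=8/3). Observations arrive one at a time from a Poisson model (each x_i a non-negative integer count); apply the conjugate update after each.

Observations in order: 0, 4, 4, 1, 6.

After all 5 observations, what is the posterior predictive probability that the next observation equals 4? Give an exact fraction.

972507797092916503000085657809658025/6156119580207157310796674288400203776

obs 1: x=0 → posterior Gamma(8, 11/3)
obs 2: x=4 → posterior Gamma(12, 14/3)
obs 3: x=4 → posterior Gamma(16, 17/3)
obs 4: x=1 → posterior Gamma(17, 20/3)
obs 5: x=6 → posterior Gamma(23, 23/3)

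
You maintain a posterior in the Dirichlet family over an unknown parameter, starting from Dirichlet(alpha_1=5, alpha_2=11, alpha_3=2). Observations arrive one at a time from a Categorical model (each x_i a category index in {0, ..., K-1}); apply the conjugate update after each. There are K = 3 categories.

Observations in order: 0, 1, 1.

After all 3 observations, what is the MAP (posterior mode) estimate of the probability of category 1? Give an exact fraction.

2/3

obs 1: x=0 → posterior Dirichlet(6, 11, 2)
obs 2: x=1 → posterior Dirichlet(6, 12, 2)
obs 3: x=1 → posterior Dirichlet(6, 13, 2)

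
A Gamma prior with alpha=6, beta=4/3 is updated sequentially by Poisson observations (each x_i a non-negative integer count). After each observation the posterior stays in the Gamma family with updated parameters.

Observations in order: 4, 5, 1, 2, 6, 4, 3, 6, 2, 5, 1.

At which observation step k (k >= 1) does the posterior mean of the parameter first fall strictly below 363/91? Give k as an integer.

obs 1: x=4 → posterior Gamma(10, 7/3)
obs 2: x=5 → posterior Gamma(15, 10/3)
obs 3: x=1 → posterior Gamma(16, 13/3)
obs 4: x=2 → posterior Gamma(18, 16/3)
obs 5: x=6 → posterior Gamma(24, 19/3)
obs 6: x=4 → posterior Gamma(28, 22/3)
obs 7: x=3 → posterior Gamma(31, 25/3)
obs 8: x=6 → posterior Gamma(37, 28/3)
obs 9: x=2 → posterior Gamma(39, 31/3)
obs 10: x=5 → posterior Gamma(44, 34/3)
obs 11: x=1 → posterior Gamma(45, 37/3)

k = 3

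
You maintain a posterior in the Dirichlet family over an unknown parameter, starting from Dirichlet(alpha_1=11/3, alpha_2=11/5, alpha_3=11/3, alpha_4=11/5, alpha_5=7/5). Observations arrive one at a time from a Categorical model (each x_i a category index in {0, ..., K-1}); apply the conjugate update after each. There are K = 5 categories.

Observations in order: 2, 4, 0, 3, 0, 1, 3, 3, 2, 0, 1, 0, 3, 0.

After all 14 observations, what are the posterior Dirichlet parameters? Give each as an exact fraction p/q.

alpha_1=26/3, alpha_2=21/5, alpha_3=17/3, alpha_4=31/5, alpha_5=12/5

obs 1: x=2 → posterior Dirichlet(11/3, 11/5, 14/3, 11/5, 7/5)
obs 2: x=4 → posterior Dirichlet(11/3, 11/5, 14/3, 11/5, 12/5)
obs 3: x=0 → posterior Dirichlet(14/3, 11/5, 14/3, 11/5, 12/5)
obs 4: x=3 → posterior Dirichlet(14/3, 11/5, 14/3, 16/5, 12/5)
obs 5: x=0 → posterior Dirichlet(17/3, 11/5, 14/3, 16/5, 12/5)
obs 6: x=1 → posterior Dirichlet(17/3, 16/5, 14/3, 16/5, 12/5)
obs 7: x=3 → posterior Dirichlet(17/3, 16/5, 14/3, 21/5, 12/5)
obs 8: x=3 → posterior Dirichlet(17/3, 16/5, 14/3, 26/5, 12/5)
obs 9: x=2 → posterior Dirichlet(17/3, 16/5, 17/3, 26/5, 12/5)
obs 10: x=0 → posterior Dirichlet(20/3, 16/5, 17/3, 26/5, 12/5)
obs 11: x=1 → posterior Dirichlet(20/3, 21/5, 17/3, 26/5, 12/5)
obs 12: x=0 → posterior Dirichlet(23/3, 21/5, 17/3, 26/5, 12/5)
obs 13: x=3 → posterior Dirichlet(23/3, 21/5, 17/3, 31/5, 12/5)
obs 14: x=0 → posterior Dirichlet(26/3, 21/5, 17/3, 31/5, 12/5)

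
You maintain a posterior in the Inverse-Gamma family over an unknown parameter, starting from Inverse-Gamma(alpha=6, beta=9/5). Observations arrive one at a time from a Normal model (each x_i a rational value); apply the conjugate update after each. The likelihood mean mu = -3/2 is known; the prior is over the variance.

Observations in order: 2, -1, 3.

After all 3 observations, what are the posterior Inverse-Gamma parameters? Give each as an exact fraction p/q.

alpha=15/2, beta=727/40

obs 1: x=2 → posterior Inverse-Gamma(13/2, 317/40)
obs 2: x=-1 → posterior Inverse-Gamma(7, 161/20)
obs 3: x=3 → posterior Inverse-Gamma(15/2, 727/40)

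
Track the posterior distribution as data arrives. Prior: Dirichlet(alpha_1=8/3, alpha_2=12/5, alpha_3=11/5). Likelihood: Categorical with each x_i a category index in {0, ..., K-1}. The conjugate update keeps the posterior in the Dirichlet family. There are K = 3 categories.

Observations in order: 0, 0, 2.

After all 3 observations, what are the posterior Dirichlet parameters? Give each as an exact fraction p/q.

alpha_1=14/3, alpha_2=12/5, alpha_3=16/5

obs 1: x=0 → posterior Dirichlet(11/3, 12/5, 11/5)
obs 2: x=0 → posterior Dirichlet(14/3, 12/5, 11/5)
obs 3: x=2 → posterior Dirichlet(14/3, 12/5, 16/5)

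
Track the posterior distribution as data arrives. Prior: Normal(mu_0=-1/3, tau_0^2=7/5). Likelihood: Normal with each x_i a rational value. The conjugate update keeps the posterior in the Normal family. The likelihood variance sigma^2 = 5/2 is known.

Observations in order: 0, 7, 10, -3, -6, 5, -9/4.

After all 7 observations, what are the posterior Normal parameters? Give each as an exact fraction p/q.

obs 1: x=0 → posterior Normal(-25/117, 35/39)
obs 2: x=7 → posterior Normal(269/159, 35/53)
obs 3: x=10 → posterior Normal(689/201, 35/67)
obs 4: x=-3 → posterior Normal(563/243, 35/81)
obs 5: x=-6 → posterior Normal(311/285, 7/19)
obs 6: x=5 → posterior Normal(521/327, 35/109)
obs 7: x=-9/4 → posterior Normal(853/738, 35/123)

mu_0=853/738, tau_0^2=35/123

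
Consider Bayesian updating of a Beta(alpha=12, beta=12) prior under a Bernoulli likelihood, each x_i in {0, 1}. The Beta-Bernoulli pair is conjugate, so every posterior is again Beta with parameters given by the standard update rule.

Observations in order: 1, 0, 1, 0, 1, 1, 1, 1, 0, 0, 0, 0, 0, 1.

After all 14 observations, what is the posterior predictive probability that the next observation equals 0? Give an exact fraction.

obs 1: x=1 → posterior Beta(13, 12)
obs 2: x=0 → posterior Beta(13, 13)
obs 3: x=1 → posterior Beta(14, 13)
obs 4: x=0 → posterior Beta(14, 14)
obs 5: x=1 → posterior Beta(15, 14)
obs 6: x=1 → posterior Beta(16, 14)
obs 7: x=1 → posterior Beta(17, 14)
obs 8: x=1 → posterior Beta(18, 14)
obs 9: x=0 → posterior Beta(18, 15)
obs 10: x=0 → posterior Beta(18, 16)
obs 11: x=0 → posterior Beta(18, 17)
obs 12: x=0 → posterior Beta(18, 18)
obs 13: x=0 → posterior Beta(18, 19)
obs 14: x=1 → posterior Beta(19, 19)

1/2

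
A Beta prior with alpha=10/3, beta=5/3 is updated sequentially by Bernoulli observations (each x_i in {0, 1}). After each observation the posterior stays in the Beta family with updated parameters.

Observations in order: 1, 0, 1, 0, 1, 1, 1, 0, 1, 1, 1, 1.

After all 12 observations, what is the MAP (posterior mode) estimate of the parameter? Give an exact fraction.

34/45

obs 1: x=1 → posterior Beta(13/3, 5/3)
obs 2: x=0 → posterior Beta(13/3, 8/3)
obs 3: x=1 → posterior Beta(16/3, 8/3)
obs 4: x=0 → posterior Beta(16/3, 11/3)
obs 5: x=1 → posterior Beta(19/3, 11/3)
obs 6: x=1 → posterior Beta(22/3, 11/3)
obs 7: x=1 → posterior Beta(25/3, 11/3)
obs 8: x=0 → posterior Beta(25/3, 14/3)
obs 9: x=1 → posterior Beta(28/3, 14/3)
obs 10: x=1 → posterior Beta(31/3, 14/3)
obs 11: x=1 → posterior Beta(34/3, 14/3)
obs 12: x=1 → posterior Beta(37/3, 14/3)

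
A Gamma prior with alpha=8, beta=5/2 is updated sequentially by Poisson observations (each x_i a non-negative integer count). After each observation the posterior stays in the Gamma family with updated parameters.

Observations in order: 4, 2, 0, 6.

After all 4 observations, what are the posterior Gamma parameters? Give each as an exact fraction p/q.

alpha=20, beta=13/2

obs 1: x=4 → posterior Gamma(12, 7/2)
obs 2: x=2 → posterior Gamma(14, 9/2)
obs 3: x=0 → posterior Gamma(14, 11/2)
obs 4: x=6 → posterior Gamma(20, 13/2)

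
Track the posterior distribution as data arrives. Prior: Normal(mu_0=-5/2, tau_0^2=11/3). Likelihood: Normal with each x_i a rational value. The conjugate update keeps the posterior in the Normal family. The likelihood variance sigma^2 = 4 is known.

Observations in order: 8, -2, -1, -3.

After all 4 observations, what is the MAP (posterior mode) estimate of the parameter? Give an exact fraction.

-1/7

obs 1: x=8 → posterior Normal(58/23, 44/23)
obs 2: x=-2 → posterior Normal(18/17, 22/17)
obs 3: x=-1 → posterior Normal(5/9, 44/45)
obs 4: x=-3 → posterior Normal(-1/7, 11/14)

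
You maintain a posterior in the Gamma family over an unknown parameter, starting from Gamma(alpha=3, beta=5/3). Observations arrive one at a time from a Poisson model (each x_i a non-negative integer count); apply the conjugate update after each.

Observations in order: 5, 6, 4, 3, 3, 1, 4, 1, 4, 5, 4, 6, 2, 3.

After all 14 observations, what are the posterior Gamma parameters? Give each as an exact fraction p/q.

alpha=54, beta=47/3

obs 1: x=5 → posterior Gamma(8, 8/3)
obs 2: x=6 → posterior Gamma(14, 11/3)
obs 3: x=4 → posterior Gamma(18, 14/3)
obs 4: x=3 → posterior Gamma(21, 17/3)
obs 5: x=3 → posterior Gamma(24, 20/3)
obs 6: x=1 → posterior Gamma(25, 23/3)
obs 7: x=4 → posterior Gamma(29, 26/3)
obs 8: x=1 → posterior Gamma(30, 29/3)
obs 9: x=4 → posterior Gamma(34, 32/3)
obs 10: x=5 → posterior Gamma(39, 35/3)
obs 11: x=4 → posterior Gamma(43, 38/3)
obs 12: x=6 → posterior Gamma(49, 41/3)
obs 13: x=2 → posterior Gamma(51, 44/3)
obs 14: x=3 → posterior Gamma(54, 47/3)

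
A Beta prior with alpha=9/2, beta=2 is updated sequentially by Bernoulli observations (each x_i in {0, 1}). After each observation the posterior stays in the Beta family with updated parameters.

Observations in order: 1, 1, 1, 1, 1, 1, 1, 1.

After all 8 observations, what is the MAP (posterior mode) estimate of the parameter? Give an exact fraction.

obs 1: x=1 → posterior Beta(11/2, 2)
obs 2: x=1 → posterior Beta(13/2, 2)
obs 3: x=1 → posterior Beta(15/2, 2)
obs 4: x=1 → posterior Beta(17/2, 2)
obs 5: x=1 → posterior Beta(19/2, 2)
obs 6: x=1 → posterior Beta(21/2, 2)
obs 7: x=1 → posterior Beta(23/2, 2)
obs 8: x=1 → posterior Beta(25/2, 2)

23/25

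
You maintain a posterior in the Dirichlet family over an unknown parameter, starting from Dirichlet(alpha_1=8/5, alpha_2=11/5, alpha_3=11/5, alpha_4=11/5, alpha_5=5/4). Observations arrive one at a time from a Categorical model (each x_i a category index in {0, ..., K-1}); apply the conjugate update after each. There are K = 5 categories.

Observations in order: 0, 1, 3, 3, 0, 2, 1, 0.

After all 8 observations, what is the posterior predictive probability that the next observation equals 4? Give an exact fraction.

obs 1: x=0 → posterior Dirichlet(13/5, 11/5, 11/5, 11/5, 5/4)
obs 2: x=1 → posterior Dirichlet(13/5, 16/5, 11/5, 11/5, 5/4)
obs 3: x=3 → posterior Dirichlet(13/5, 16/5, 11/5, 16/5, 5/4)
obs 4: x=3 → posterior Dirichlet(13/5, 16/5, 11/5, 21/5, 5/4)
obs 5: x=0 → posterior Dirichlet(18/5, 16/5, 11/5, 21/5, 5/4)
obs 6: x=2 → posterior Dirichlet(18/5, 16/5, 16/5, 21/5, 5/4)
obs 7: x=1 → posterior Dirichlet(18/5, 21/5, 16/5, 21/5, 5/4)
obs 8: x=0 → posterior Dirichlet(23/5, 21/5, 16/5, 21/5, 5/4)

25/349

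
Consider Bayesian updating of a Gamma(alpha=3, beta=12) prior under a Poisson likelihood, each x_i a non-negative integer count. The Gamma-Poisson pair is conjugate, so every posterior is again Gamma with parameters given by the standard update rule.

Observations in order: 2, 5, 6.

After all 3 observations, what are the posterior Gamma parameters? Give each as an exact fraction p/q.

obs 1: x=2 → posterior Gamma(5, 13)
obs 2: x=5 → posterior Gamma(10, 14)
obs 3: x=6 → posterior Gamma(16, 15)

alpha=16, beta=15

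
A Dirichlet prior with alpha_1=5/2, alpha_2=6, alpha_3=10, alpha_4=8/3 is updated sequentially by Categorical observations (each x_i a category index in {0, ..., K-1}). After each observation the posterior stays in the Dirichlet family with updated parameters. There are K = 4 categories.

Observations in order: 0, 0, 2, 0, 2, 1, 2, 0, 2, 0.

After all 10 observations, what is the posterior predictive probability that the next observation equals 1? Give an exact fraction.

obs 1: x=0 → posterior Dirichlet(7/2, 6, 10, 8/3)
obs 2: x=0 → posterior Dirichlet(9/2, 6, 10, 8/3)
obs 3: x=2 → posterior Dirichlet(9/2, 6, 11, 8/3)
obs 4: x=0 → posterior Dirichlet(11/2, 6, 11, 8/3)
obs 5: x=2 → posterior Dirichlet(11/2, 6, 12, 8/3)
obs 6: x=1 → posterior Dirichlet(11/2, 7, 12, 8/3)
obs 7: x=2 → posterior Dirichlet(11/2, 7, 13, 8/3)
obs 8: x=0 → posterior Dirichlet(13/2, 7, 13, 8/3)
obs 9: x=2 → posterior Dirichlet(13/2, 7, 14, 8/3)
obs 10: x=0 → posterior Dirichlet(15/2, 7, 14, 8/3)

42/187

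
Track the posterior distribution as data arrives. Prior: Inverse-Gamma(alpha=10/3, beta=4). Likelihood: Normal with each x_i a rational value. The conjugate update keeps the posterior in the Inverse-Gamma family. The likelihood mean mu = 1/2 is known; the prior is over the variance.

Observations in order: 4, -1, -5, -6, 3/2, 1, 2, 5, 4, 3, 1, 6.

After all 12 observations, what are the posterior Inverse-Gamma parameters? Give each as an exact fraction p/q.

obs 1: x=4 → posterior Inverse-Gamma(23/6, 81/8)
obs 2: x=-1 → posterior Inverse-Gamma(13/3, 45/4)
obs 3: x=-5 → posterior Inverse-Gamma(29/6, 211/8)
obs 4: x=-6 → posterior Inverse-Gamma(16/3, 95/2)
obs 5: x=3/2 → posterior Inverse-Gamma(35/6, 48)
obs 6: x=1 → posterior Inverse-Gamma(19/3, 385/8)
obs 7: x=2 → posterior Inverse-Gamma(41/6, 197/4)
obs 8: x=5 → posterior Inverse-Gamma(22/3, 475/8)
obs 9: x=4 → posterior Inverse-Gamma(47/6, 131/2)
obs 10: x=3 → posterior Inverse-Gamma(25/3, 549/8)
obs 11: x=1 → posterior Inverse-Gamma(53/6, 275/4)
obs 12: x=6 → posterior Inverse-Gamma(28/3, 671/8)

alpha=28/3, beta=671/8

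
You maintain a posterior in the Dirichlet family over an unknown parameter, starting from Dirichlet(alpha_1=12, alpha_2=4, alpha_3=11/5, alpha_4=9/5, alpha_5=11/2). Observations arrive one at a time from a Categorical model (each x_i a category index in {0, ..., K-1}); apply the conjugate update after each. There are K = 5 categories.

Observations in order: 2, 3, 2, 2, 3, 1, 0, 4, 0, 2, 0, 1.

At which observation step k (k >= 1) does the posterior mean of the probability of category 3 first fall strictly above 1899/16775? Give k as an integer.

k = 5

obs 1: x=2 → posterior Dirichlet(12, 4, 16/5, 9/5, 11/2)
obs 2: x=3 → posterior Dirichlet(12, 4, 16/5, 14/5, 11/2)
obs 3: x=2 → posterior Dirichlet(12, 4, 21/5, 14/5, 11/2)
obs 4: x=2 → posterior Dirichlet(12, 4, 26/5, 14/5, 11/2)
obs 5: x=3 → posterior Dirichlet(12, 4, 26/5, 19/5, 11/2)
obs 6: x=1 → posterior Dirichlet(12, 5, 26/5, 19/5, 11/2)
obs 7: x=0 → posterior Dirichlet(13, 5, 26/5, 19/5, 11/2)
obs 8: x=4 → posterior Dirichlet(13, 5, 26/5, 19/5, 13/2)
obs 9: x=0 → posterior Dirichlet(14, 5, 26/5, 19/5, 13/2)
obs 10: x=2 → posterior Dirichlet(14, 5, 31/5, 19/5, 13/2)
obs 11: x=0 → posterior Dirichlet(15, 5, 31/5, 19/5, 13/2)
obs 12: x=1 → posterior Dirichlet(15, 6, 31/5, 19/5, 13/2)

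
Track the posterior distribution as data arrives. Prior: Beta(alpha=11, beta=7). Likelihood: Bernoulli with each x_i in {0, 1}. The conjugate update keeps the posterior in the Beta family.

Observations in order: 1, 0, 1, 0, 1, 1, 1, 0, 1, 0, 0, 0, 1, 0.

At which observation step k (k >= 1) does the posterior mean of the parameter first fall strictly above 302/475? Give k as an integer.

obs 1: x=1 → posterior Beta(12, 7)
obs 2: x=0 → posterior Beta(12, 8)
obs 3: x=1 → posterior Beta(13, 8)
obs 4: x=0 → posterior Beta(13, 9)
obs 5: x=1 → posterior Beta(14, 9)
obs 6: x=1 → posterior Beta(15, 9)
obs 7: x=1 → posterior Beta(16, 9)
obs 8: x=0 → posterior Beta(16, 10)
obs 9: x=1 → posterior Beta(17, 10)
obs 10: x=0 → posterior Beta(17, 11)
obs 11: x=0 → posterior Beta(17, 12)
obs 12: x=0 → posterior Beta(17, 13)
obs 13: x=1 → posterior Beta(18, 13)
obs 14: x=0 → posterior Beta(18, 14)

k = 7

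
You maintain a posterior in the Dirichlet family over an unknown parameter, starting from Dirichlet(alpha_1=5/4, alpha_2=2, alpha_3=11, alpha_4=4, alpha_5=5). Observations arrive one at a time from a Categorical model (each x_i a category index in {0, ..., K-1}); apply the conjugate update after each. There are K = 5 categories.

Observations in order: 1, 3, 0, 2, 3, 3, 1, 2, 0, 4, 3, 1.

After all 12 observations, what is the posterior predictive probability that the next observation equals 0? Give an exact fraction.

obs 1: x=1 → posterior Dirichlet(5/4, 3, 11, 4, 5)
obs 2: x=3 → posterior Dirichlet(5/4, 3, 11, 5, 5)
obs 3: x=0 → posterior Dirichlet(9/4, 3, 11, 5, 5)
obs 4: x=2 → posterior Dirichlet(9/4, 3, 12, 5, 5)
obs 5: x=3 → posterior Dirichlet(9/4, 3, 12, 6, 5)
obs 6: x=3 → posterior Dirichlet(9/4, 3, 12, 7, 5)
obs 7: x=1 → posterior Dirichlet(9/4, 4, 12, 7, 5)
obs 8: x=2 → posterior Dirichlet(9/4, 4, 13, 7, 5)
obs 9: x=0 → posterior Dirichlet(13/4, 4, 13, 7, 5)
obs 10: x=4 → posterior Dirichlet(13/4, 4, 13, 7, 6)
obs 11: x=3 → posterior Dirichlet(13/4, 4, 13, 8, 6)
obs 12: x=1 → posterior Dirichlet(13/4, 5, 13, 8, 6)

13/141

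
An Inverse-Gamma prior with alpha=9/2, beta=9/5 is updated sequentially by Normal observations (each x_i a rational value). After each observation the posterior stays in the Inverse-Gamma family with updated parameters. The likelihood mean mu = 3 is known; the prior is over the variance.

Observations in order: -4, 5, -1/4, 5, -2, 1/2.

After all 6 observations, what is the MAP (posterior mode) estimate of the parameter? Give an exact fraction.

obs 1: x=-4 → posterior Inverse-Gamma(5, 263/10)
obs 2: x=5 → posterior Inverse-Gamma(11/2, 283/10)
obs 3: x=-1/4 → posterior Inverse-Gamma(6, 5373/160)
obs 4: x=5 → posterior Inverse-Gamma(13/2, 5693/160)
obs 5: x=-2 → posterior Inverse-Gamma(7, 7693/160)
obs 6: x=1/2 → posterior Inverse-Gamma(15/2, 8193/160)

8193/1360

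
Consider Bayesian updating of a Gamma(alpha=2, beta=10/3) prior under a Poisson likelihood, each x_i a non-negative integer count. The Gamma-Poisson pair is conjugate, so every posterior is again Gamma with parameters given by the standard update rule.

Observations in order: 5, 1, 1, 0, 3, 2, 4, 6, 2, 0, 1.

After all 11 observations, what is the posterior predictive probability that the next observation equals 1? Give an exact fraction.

obs 1: x=5 → posterior Gamma(7, 13/3)
obs 2: x=1 → posterior Gamma(8, 16/3)
obs 3: x=1 → posterior Gamma(9, 19/3)
obs 4: x=0 → posterior Gamma(9, 22/3)
obs 5: x=3 → posterior Gamma(12, 25/3)
obs 6: x=2 → posterior Gamma(14, 28/3)
obs 7: x=4 → posterior Gamma(18, 31/3)
obs 8: x=6 → posterior Gamma(24, 34/3)
obs 9: x=2 → posterior Gamma(26, 37/3)
obs 10: x=0 → posterior Gamma(26, 40/3)
obs 11: x=1 → posterior Gamma(27, 43/3)

10283319265571031728237561855701032550699997667/36076075494850217199382890598321691651353870336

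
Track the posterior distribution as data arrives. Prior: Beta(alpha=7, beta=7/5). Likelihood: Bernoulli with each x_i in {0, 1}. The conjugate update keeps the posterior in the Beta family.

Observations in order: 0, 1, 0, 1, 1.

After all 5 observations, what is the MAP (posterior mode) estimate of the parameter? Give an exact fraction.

obs 1: x=0 → posterior Beta(7, 12/5)
obs 2: x=1 → posterior Beta(8, 12/5)
obs 3: x=0 → posterior Beta(8, 17/5)
obs 4: x=1 → posterior Beta(9, 17/5)
obs 5: x=1 → posterior Beta(10, 17/5)

15/19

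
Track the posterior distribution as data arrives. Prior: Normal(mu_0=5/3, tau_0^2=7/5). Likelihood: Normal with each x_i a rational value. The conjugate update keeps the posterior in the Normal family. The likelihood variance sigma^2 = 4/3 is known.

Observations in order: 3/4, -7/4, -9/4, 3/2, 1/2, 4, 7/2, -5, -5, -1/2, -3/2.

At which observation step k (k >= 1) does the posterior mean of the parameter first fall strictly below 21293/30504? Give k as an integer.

k = 2

obs 1: x=3/4 → posterior Normal(589/492, 28/41)
obs 2: x=-7/4 → posterior Normal(37/186, 14/31)
obs 3: x=-9/4 → posterior Normal(-419/996, 28/83)
obs 4: x=3/2 → posterior Normal(-41/1248, 7/26)
obs 5: x=1/2 → posterior Normal(17/300, 28/125)
obs 6: x=4 → posterior Normal(1093/1752, 14/73)
obs 7: x=7/2 → posterior Normal(1975/2004, 28/167)
obs 8: x=-5 → posterior Normal(715/2256, 7/47)
obs 9: x=-5 → posterior Normal(-545/2508, 28/209)
obs 10: x=-1/2 → posterior Normal(-671/2760, 14/115)
obs 11: x=-3/2 → posterior Normal(-1049/3012, 28/251)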